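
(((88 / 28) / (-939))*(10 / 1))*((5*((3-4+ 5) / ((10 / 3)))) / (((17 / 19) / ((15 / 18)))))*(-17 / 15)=4180 / 19719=0.21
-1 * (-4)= 4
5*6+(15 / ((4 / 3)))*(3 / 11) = 1455 / 44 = 33.07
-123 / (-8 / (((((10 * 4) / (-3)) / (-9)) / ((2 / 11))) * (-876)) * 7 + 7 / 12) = -5926140 / 28483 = -208.06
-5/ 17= -0.29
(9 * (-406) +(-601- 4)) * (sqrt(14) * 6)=-25554 * sqrt(14)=-95614.31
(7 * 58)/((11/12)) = 4872/11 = 442.91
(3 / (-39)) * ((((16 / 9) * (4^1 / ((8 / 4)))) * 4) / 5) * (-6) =256 / 195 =1.31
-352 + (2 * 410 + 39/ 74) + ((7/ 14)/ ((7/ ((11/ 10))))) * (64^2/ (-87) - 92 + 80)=20905441/ 45066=463.88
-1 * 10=-10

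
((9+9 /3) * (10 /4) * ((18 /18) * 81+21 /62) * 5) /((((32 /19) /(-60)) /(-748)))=20157501375 /62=325120989.92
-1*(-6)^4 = -1296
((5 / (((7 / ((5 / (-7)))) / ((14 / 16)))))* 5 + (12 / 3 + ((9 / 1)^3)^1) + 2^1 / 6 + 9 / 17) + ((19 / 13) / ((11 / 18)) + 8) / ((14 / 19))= 304563527 / 408408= 745.73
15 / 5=3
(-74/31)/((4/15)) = -555/62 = -8.95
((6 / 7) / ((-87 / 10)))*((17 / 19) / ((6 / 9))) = -510 / 3857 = -0.13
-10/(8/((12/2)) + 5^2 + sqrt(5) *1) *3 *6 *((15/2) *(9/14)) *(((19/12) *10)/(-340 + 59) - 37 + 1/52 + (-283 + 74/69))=22048377922575/2082326896 - 837280174275 *sqrt(5)/2082326896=9689.24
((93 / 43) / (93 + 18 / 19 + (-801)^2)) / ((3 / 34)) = 10013 / 262132386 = 0.00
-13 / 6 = -2.17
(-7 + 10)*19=57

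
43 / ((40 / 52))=559 / 10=55.90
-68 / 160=-17 / 40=-0.42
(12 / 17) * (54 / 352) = 81 / 748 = 0.11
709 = 709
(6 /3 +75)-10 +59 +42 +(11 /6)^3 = 174.16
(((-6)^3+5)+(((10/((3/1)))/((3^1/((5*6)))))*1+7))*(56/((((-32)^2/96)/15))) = -13440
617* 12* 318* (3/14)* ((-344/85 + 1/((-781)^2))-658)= -121225683664821132/362926795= -334022412.60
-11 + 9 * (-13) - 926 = -1054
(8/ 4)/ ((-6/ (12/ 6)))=-2/ 3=-0.67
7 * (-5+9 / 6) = -49 / 2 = -24.50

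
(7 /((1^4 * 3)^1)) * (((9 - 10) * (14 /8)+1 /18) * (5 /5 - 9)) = 854 /27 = 31.63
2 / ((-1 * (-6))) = 1 / 3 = 0.33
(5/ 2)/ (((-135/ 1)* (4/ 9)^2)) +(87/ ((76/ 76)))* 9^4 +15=18266301/ 32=570821.91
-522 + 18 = -504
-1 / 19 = -0.05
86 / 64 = 43 / 32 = 1.34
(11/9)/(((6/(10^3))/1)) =203.70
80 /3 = 26.67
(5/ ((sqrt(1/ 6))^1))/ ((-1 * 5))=-sqrt(6)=-2.45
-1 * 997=-997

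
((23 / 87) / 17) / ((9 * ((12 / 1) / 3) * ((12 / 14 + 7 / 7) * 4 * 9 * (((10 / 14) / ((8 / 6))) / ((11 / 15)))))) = 12397 / 1401648300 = 0.00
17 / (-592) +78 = 46159 / 592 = 77.97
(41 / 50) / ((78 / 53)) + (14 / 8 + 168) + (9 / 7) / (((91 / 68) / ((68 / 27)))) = 16504051 / 95550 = 172.73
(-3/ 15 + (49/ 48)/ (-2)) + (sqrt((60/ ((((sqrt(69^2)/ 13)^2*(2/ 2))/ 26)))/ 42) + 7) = 26*sqrt(455)/ 483 + 3019/ 480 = 7.44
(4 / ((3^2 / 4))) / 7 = 16 / 63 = 0.25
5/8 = 0.62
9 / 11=0.82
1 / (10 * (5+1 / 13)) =13 / 660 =0.02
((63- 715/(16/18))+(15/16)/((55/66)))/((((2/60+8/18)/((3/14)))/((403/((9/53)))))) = -135522855/172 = -787923.58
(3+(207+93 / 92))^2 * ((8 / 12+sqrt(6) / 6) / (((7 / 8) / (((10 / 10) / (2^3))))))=125621523 * sqrt(6) / 118496+125621523 / 29624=6837.32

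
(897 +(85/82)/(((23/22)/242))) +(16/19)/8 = 20372565/17917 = 1137.05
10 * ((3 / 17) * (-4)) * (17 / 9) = -40 / 3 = -13.33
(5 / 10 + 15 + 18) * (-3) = -100.50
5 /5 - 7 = -6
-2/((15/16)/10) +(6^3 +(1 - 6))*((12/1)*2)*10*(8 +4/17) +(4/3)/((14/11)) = 49624786/119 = 417015.01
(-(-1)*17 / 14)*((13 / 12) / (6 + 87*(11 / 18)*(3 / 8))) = 442 / 8715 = 0.05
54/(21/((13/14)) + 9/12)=104/45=2.31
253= 253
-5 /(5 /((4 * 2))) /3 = -8 /3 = -2.67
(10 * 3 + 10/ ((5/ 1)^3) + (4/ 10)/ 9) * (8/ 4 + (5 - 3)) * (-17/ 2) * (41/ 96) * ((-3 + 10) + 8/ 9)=-167711443/ 48600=-3450.85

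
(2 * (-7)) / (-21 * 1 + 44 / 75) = 0.69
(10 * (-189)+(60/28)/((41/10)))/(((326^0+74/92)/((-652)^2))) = -10604168267520/23821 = -445160499.87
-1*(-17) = 17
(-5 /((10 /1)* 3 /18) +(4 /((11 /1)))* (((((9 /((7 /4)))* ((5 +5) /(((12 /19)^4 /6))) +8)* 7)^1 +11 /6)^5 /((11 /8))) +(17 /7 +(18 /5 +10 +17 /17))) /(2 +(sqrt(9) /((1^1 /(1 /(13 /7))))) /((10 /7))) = 224676954528998065491070165609 /5648039936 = 39779632770818649093.04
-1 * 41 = -41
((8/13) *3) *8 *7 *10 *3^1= 40320/13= 3101.54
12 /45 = 4 /15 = 0.27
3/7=0.43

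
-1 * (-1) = 1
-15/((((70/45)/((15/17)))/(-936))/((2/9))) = 210600/119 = 1769.75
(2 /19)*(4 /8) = 1 /19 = 0.05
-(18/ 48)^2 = -9/ 64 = -0.14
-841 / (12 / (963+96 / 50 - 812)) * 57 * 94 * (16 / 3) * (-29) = 666100466168 / 75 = 8881339548.91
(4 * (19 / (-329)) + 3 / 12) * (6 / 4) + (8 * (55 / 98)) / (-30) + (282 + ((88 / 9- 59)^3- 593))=-1605930066395 / 13431096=-119568.06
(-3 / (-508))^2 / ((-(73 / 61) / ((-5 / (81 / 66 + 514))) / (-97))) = -585783 / 21353634712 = -0.00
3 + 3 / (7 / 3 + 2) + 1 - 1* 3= 22 / 13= 1.69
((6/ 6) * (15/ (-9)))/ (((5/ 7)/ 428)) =-998.67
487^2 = 237169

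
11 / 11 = 1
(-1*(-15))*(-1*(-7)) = 105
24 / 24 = 1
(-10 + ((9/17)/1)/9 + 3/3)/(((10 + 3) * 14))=-76/1547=-0.05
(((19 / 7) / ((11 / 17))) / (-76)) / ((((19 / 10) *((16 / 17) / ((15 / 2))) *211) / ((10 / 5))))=-21675 / 9878176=-0.00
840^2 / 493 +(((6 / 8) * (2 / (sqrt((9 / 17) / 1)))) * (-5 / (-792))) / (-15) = 705600 / 493 -sqrt(17) / 4752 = 1431.24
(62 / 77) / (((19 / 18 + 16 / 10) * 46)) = 2790 / 423269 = 0.01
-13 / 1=-13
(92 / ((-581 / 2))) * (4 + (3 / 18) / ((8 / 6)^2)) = -3013 / 2324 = -1.30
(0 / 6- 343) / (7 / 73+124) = -25039 / 9059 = -2.76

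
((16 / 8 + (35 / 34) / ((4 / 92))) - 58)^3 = -1327373299 / 39304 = -33771.96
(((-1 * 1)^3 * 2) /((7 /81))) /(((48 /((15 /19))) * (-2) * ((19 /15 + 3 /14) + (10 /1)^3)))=6075 /31967272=0.00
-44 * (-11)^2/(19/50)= -266200/19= -14010.53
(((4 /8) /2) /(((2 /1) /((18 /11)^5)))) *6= 1417176 /161051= 8.80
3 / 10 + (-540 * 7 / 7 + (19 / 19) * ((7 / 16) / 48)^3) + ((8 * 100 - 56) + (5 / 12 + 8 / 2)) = 208.72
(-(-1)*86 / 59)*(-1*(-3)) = 258 / 59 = 4.37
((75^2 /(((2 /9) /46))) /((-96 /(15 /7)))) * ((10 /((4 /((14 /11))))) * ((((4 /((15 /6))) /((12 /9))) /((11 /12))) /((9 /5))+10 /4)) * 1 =-2066765625 /7744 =-266886.06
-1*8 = -8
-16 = -16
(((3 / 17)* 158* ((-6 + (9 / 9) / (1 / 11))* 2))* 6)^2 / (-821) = -808833600 / 237269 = -3408.93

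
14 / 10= 7 / 5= 1.40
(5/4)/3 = 5/12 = 0.42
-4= -4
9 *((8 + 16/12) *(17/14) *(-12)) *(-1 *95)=116280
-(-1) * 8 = 8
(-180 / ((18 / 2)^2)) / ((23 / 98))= -1960 / 207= -9.47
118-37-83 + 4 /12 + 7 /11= -34 /33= -1.03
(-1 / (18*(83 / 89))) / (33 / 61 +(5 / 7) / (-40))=-152012 / 1334889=-0.11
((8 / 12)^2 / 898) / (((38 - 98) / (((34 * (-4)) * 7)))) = 476 / 60615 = 0.01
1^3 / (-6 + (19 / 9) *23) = 9 / 383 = 0.02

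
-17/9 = -1.89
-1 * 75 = -75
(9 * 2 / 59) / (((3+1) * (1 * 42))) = 3 / 1652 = 0.00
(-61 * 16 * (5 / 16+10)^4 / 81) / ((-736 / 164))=22885713125 / 753664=30365.94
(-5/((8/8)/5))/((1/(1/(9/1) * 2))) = -50/9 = -5.56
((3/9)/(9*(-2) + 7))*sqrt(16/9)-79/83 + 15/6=24779/16434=1.51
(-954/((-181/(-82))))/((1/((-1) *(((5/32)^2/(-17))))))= -488925/787712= -0.62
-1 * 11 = -11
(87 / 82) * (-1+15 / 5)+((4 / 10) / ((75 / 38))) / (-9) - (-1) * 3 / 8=2739197 / 1107000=2.47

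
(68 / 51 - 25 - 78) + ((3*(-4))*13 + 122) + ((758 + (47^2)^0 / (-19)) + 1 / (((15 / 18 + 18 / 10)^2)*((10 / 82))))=221788930 / 355737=623.46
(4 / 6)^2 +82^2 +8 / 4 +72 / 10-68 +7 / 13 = 3899717 / 585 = 6666.18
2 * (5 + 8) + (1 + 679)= 706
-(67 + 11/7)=-480/7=-68.57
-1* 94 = -94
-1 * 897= -897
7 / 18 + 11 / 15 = 101 / 90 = 1.12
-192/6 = -32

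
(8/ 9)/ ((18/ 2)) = 8/ 81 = 0.10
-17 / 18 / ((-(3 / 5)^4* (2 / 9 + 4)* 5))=2125 / 6156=0.35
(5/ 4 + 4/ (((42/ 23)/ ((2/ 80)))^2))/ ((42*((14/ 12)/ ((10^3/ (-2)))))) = -4412645/ 345744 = -12.76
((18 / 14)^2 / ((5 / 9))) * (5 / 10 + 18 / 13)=729 / 130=5.61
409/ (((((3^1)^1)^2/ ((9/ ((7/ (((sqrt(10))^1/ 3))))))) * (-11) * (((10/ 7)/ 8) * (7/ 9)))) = -4908 * sqrt(10)/ 385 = -40.31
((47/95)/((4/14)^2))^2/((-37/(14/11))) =-37126663/29385400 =-1.26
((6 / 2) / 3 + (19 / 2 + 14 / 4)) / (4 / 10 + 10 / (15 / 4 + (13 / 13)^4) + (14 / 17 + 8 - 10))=10.54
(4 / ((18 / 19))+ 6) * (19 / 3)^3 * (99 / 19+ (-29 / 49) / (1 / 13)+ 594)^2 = 530120667021392 / 583443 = 908607468.12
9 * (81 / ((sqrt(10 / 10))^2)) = 729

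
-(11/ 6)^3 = -1331/ 216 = -6.16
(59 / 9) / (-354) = -1 / 54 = -0.02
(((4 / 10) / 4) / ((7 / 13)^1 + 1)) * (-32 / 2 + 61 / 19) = -3159 / 3800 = -0.83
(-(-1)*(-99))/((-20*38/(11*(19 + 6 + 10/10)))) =14157/380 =37.26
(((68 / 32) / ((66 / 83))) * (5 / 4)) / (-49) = -7055 / 103488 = -0.07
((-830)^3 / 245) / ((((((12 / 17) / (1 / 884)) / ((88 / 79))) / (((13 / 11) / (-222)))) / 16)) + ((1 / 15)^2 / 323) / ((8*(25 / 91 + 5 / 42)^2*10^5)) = 34148663464910674565083 / 96231410470125000000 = 354.86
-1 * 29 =-29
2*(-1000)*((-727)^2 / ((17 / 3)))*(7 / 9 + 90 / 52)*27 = -2792218707000 / 221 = -12634473787.33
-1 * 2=-2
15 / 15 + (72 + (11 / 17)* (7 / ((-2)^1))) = 2405 / 34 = 70.74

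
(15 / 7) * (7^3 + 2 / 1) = 5175 / 7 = 739.29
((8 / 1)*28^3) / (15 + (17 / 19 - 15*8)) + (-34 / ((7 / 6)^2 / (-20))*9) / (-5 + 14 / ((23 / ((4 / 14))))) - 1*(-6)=-4684503514 / 1793057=-2612.58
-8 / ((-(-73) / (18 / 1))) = -144 / 73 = -1.97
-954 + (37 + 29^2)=-76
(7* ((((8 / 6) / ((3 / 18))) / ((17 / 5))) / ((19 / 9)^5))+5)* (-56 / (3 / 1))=-12712119560 / 126281049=-100.67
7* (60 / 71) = 420 / 71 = 5.92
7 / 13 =0.54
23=23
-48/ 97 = -0.49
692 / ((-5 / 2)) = -1384 / 5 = -276.80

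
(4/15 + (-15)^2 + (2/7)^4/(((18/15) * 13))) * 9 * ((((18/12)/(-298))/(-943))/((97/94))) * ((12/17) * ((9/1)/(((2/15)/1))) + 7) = 41445807836409/72319285901590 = 0.57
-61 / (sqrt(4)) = -30.50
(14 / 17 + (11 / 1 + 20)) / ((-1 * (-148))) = 541 / 2516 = 0.22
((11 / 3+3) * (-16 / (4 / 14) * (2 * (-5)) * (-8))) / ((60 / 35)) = -156800 / 9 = -17422.22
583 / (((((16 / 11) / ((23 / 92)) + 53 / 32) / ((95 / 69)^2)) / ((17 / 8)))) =3935658100 / 12526191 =314.19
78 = 78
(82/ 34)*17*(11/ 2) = 451/ 2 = 225.50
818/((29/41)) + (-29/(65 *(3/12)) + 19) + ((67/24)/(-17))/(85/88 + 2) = 1015453334/865215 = 1173.64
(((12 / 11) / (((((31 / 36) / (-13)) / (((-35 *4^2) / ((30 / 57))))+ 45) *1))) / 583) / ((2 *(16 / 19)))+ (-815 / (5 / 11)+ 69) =-247741687122544 / 143701676723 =-1724.00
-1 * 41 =-41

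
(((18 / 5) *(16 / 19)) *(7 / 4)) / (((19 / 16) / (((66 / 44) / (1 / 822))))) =9942912 / 1805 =5508.54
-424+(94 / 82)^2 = -710535 / 1681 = -422.69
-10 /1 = -10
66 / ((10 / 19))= 627 / 5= 125.40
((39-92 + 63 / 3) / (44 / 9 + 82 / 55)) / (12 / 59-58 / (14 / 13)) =3270960 / 34989061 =0.09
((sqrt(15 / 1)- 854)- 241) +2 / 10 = -5474 / 5 +sqrt(15) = -1090.93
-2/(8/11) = -11/4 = -2.75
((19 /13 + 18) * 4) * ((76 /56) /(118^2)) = 4807 /633542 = 0.01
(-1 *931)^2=866761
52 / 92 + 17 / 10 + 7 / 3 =4.60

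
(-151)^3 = -3442951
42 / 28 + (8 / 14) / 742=7795 / 5194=1.50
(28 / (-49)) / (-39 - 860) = 0.00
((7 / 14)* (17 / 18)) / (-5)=-17 / 180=-0.09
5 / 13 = 0.38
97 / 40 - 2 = 17 / 40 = 0.42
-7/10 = -0.70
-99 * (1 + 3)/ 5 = -396/ 5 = -79.20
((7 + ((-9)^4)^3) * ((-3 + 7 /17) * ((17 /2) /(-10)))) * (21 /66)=988503377708 /5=197700675541.60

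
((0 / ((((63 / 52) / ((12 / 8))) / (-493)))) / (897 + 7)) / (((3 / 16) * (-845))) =0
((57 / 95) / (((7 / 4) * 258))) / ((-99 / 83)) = -166 / 148995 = -0.00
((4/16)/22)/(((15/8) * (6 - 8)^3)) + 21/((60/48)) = 4435/264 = 16.80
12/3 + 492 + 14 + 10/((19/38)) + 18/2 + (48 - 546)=41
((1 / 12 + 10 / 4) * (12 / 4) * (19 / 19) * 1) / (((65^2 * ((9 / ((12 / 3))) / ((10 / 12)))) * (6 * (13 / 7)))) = 217 / 3559140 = 0.00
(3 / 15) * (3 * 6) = 18 / 5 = 3.60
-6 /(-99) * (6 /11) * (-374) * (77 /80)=-119 /10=-11.90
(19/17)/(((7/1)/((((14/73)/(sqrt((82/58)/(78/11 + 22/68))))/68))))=19*sqrt(1233114278)/647002796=0.00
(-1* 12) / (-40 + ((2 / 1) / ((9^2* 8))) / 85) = 330480 / 1101599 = 0.30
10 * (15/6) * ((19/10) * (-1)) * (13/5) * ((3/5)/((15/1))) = -247/50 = -4.94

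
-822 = -822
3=3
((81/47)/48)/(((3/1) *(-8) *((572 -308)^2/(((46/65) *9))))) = -207/1514106880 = -0.00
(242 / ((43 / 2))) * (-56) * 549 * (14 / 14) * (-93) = 1383848928 / 43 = 32182533.21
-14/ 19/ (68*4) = -7/ 2584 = -0.00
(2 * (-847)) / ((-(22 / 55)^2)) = 21175 / 2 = 10587.50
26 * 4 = 104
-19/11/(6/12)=-38/11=-3.45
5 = 5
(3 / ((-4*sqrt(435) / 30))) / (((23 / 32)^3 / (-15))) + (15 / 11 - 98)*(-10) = 737280*sqrt(435) / 352843 + 10630 / 11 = 1009.94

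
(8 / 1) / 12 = 2 / 3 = 0.67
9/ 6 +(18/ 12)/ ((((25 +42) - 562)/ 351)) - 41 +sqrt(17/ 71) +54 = sqrt(1207)/ 71 +739/ 55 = 13.93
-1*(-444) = 444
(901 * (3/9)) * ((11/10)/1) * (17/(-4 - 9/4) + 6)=406351/375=1083.60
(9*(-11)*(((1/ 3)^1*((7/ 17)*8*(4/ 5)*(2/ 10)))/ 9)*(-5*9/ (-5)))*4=-29568/ 425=-69.57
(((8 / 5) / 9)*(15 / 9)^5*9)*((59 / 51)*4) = 1180000 / 12393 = 95.22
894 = 894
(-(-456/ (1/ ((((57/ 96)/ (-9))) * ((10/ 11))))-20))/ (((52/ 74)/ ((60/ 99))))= -89725/ 14157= -6.34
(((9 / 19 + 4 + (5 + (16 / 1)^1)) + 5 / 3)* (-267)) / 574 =-19669 / 1558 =-12.62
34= 34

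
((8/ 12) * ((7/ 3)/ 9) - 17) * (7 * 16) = -152656/ 81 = -1884.64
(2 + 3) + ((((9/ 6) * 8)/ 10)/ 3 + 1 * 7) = 62/ 5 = 12.40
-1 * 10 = -10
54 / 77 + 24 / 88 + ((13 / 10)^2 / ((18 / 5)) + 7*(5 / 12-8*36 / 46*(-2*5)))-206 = 150860089 / 637560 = 236.62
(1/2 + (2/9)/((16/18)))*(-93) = -279/4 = -69.75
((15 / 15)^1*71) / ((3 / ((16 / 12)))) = 284 / 9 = 31.56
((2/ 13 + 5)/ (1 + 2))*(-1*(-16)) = 1072/ 39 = 27.49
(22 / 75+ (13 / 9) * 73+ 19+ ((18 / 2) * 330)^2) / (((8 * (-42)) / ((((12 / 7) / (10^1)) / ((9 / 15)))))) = -141766469 / 18900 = -7500.87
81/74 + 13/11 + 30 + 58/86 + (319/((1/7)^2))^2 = 8551975444667/35002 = 244328193.95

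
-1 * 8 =-8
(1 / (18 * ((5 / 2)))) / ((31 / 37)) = 37 / 1395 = 0.03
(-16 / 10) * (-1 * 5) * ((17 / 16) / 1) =17 / 2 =8.50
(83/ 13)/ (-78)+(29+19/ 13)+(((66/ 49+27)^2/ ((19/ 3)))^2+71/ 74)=629659629756386522/ 39039226607199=16128.90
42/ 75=0.56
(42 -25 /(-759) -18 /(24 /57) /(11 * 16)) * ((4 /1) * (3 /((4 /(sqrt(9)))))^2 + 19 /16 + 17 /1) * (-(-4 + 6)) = -416148565 /129536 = -3212.61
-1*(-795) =795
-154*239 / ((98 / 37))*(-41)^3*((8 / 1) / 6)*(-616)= -2359861656416 / 3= -786620552138.67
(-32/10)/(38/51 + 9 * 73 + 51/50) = -8160/1679851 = -0.00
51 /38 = 1.34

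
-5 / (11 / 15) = -75 / 11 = -6.82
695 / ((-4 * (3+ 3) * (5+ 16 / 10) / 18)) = -3475 / 44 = -78.98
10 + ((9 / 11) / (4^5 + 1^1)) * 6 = 112804 / 11275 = 10.00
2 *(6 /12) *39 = 39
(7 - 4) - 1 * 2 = 1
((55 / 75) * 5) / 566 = 11 / 1698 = 0.01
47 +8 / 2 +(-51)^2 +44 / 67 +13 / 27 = 4799527 / 1809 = 2653.14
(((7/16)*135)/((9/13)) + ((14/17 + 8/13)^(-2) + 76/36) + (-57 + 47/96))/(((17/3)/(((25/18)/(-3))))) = -634981375/247551552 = -2.57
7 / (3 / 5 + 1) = 35 / 8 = 4.38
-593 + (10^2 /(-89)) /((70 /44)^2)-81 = -2941250 /4361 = -674.44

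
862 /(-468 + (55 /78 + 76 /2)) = -67236 /33485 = -2.01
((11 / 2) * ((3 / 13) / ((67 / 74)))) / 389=1221 / 338819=0.00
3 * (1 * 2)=6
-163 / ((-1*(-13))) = -163 / 13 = -12.54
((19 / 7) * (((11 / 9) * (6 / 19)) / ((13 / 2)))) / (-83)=-44 / 22659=-0.00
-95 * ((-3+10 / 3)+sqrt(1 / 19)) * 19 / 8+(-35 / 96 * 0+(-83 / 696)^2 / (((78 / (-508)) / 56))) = -189855227 / 2361528-95 * sqrt(19) / 8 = -132.16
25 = 25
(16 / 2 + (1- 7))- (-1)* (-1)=1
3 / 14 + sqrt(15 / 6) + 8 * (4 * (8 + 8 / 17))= sqrt(10) / 2 + 64563 / 238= 272.85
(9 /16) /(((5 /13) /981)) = 1434.71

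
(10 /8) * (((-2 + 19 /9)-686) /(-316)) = 30865 /11376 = 2.71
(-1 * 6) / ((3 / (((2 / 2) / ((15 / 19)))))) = -38 / 15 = -2.53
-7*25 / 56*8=-25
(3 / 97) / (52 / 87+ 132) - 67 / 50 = -37479707 / 27974800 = -1.34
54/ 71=0.76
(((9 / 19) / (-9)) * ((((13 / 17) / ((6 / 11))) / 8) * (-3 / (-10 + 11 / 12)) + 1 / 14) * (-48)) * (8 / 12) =53672 / 246449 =0.22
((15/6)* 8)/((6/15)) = 50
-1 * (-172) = 172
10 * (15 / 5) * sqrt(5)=30 * sqrt(5)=67.08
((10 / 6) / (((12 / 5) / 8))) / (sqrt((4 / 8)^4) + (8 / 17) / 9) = 680 / 37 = 18.38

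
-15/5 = -3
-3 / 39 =-1 / 13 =-0.08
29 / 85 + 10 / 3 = 937 / 255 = 3.67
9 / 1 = 9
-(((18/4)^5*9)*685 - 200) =-364030685/32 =-11375958.91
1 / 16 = 0.06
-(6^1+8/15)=-98/15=-6.53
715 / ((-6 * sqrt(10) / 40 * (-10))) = 143 * sqrt(10) / 3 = 150.74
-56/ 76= -14/ 19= -0.74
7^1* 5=35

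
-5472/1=-5472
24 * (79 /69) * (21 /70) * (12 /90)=632 /575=1.10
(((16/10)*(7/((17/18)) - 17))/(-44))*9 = 2934/935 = 3.14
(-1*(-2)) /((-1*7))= -2 /7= -0.29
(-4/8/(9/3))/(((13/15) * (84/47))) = -0.11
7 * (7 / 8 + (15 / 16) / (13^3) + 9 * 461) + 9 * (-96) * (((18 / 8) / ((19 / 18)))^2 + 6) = 253028848667 / 12689872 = 19939.43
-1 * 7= -7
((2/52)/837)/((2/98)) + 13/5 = 283151/108810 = 2.60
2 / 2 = 1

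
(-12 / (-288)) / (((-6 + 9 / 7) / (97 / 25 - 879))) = 76573 / 9900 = 7.73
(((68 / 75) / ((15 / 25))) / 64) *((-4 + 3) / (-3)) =17 / 2160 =0.01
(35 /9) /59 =35 /531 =0.07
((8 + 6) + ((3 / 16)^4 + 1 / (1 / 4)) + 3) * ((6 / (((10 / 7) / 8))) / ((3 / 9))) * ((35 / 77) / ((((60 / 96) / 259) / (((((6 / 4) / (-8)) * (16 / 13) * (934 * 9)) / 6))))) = -94389674554287 / 732160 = -128919463.72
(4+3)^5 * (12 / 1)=201684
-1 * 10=-10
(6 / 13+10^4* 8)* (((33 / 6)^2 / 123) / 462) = 42.59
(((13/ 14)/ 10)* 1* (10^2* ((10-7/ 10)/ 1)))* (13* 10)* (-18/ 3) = -471510/ 7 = -67358.57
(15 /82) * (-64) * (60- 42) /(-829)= 8640 /33989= 0.25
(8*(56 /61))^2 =53.94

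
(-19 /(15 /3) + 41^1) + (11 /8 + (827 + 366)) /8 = 59679 /320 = 186.50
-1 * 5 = -5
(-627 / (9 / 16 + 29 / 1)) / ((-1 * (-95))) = -48 / 215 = -0.22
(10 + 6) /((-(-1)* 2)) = 8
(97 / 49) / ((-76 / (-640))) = 15520 / 931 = 16.67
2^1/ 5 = 2/ 5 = 0.40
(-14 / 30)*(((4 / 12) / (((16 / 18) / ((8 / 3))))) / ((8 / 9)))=-21 / 40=-0.52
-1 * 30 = -30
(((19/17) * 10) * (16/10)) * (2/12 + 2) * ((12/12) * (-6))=-3952/17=-232.47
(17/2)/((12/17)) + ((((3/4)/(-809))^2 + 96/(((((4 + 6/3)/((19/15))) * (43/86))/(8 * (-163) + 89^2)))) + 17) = 42133618891361/157075440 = 268238.11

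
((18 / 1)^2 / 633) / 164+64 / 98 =0.66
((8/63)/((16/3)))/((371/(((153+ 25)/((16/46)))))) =2047/62328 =0.03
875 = 875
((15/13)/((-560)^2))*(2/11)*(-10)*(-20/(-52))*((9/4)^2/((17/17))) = -1215/93277184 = -0.00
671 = 671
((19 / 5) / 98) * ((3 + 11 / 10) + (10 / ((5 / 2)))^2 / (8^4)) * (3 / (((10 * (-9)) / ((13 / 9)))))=-432497 / 56448000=-0.01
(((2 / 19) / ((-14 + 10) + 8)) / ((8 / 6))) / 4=3 / 608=0.00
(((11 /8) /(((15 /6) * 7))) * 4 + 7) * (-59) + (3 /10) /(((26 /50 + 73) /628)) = -13798151 /32165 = -428.98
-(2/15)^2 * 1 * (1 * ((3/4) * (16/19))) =-16/1425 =-0.01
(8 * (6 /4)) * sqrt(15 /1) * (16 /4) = 48 * sqrt(15) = 185.90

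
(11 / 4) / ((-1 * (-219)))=11 / 876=0.01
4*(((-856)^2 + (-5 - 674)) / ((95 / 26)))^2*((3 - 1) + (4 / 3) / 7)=351712504504.18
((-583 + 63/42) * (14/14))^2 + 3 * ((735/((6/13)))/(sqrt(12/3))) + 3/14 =4767437/14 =340531.21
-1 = -1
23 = 23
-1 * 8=-8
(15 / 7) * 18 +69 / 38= 10743 / 266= 40.39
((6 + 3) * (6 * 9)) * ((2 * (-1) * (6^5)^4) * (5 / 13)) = -17768930018706063360 / 13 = -1366840770669697181.54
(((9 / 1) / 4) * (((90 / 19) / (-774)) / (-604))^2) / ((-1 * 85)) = -45 / 16558725357632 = -0.00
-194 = -194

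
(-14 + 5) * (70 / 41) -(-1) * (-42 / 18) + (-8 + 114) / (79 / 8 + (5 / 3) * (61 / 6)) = -3265051 / 237513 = -13.75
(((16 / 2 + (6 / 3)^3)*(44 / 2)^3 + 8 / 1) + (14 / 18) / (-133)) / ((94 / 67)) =1951997765 / 16074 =121438.21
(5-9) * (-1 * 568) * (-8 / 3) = -18176 / 3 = -6058.67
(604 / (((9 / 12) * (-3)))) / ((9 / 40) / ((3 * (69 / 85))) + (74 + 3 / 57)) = -8446336 / 2332899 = -3.62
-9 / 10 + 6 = 51 / 10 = 5.10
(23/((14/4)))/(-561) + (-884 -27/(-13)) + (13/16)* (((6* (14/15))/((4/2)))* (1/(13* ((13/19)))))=-1800423829/2042040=-881.68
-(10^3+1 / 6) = -6001 / 6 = -1000.17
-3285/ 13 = -252.69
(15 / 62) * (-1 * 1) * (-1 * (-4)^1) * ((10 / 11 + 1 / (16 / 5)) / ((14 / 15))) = -48375 / 38192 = -1.27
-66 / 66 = -1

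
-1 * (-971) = 971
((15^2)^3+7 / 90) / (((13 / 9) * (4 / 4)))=1025156257 / 130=7885817.36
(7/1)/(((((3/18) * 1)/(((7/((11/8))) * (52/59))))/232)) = 28374528/649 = 43720.38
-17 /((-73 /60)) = 1020 /73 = 13.97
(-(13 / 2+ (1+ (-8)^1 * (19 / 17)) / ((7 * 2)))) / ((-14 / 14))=5.93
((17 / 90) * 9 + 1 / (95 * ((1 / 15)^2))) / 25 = 773 / 4750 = 0.16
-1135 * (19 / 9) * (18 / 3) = -43130 / 3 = -14376.67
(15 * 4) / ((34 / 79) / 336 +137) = 796320 / 1818281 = 0.44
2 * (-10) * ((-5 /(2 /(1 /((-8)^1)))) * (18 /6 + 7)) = -125 /2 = -62.50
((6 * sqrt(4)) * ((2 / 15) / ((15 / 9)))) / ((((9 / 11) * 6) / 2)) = 88 / 225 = 0.39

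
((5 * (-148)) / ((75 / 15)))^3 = -3241792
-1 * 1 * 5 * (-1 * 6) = 30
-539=-539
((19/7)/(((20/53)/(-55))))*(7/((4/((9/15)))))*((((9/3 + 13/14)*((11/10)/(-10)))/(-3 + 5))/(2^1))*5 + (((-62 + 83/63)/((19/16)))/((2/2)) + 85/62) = 16591002371/94993920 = 174.65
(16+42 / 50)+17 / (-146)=16.72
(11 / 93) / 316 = 11 / 29388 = 0.00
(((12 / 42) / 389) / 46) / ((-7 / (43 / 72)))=-43 / 31565016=-0.00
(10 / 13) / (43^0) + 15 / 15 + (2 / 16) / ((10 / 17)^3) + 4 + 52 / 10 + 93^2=8660.58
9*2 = 18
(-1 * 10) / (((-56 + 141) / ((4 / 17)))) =-0.03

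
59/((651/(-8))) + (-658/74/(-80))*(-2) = -912739/963480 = -0.95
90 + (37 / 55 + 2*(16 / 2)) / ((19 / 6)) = 99552 / 1045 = 95.27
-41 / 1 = -41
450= 450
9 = 9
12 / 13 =0.92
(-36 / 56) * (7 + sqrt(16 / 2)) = -9 / 2 -9 * sqrt(2) / 7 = -6.32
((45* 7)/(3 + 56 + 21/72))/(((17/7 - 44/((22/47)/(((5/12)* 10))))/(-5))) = 396900/5815801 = 0.07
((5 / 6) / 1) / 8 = 0.10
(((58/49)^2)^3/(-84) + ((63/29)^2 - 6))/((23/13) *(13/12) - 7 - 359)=1284209340929572/356002100719741903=0.00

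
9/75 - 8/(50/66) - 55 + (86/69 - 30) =-162484/1725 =-94.19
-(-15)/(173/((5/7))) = 75/1211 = 0.06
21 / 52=0.40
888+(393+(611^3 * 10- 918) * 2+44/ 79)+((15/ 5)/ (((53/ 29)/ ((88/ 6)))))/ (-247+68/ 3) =12854985725109339/ 2817851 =4561982065.45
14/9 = 1.56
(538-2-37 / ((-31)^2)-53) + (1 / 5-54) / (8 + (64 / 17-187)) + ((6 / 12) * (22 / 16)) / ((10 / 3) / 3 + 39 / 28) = 483.54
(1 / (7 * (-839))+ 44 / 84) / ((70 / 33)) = 7249 / 29365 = 0.25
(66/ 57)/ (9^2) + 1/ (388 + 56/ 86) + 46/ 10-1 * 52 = -6093415811/ 128598840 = -47.38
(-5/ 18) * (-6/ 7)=0.24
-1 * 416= -416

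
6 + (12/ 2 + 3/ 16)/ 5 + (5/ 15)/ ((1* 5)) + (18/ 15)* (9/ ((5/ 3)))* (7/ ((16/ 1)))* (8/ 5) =71041/ 6000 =11.84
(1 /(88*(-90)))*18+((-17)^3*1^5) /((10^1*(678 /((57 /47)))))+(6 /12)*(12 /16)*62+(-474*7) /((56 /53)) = -1457197845 /467368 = -3117.88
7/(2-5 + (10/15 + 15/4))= 84/17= 4.94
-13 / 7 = -1.86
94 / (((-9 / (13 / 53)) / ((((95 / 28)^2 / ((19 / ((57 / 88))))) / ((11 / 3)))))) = -5514275 / 20111168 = -0.27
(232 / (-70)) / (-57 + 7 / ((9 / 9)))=58 / 875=0.07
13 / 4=3.25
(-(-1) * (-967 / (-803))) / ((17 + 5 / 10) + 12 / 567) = 365526 / 5318269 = 0.07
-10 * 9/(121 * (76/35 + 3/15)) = -3150/10043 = -0.31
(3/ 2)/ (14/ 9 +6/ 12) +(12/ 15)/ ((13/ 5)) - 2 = -463/ 481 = -0.96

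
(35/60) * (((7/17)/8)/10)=49/16320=0.00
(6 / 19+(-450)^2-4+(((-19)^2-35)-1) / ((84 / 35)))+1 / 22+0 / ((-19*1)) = 508200499 / 2508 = 202631.78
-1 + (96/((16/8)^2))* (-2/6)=-9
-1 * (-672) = 672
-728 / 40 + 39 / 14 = -1079 / 70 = -15.41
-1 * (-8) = 8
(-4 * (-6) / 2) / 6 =2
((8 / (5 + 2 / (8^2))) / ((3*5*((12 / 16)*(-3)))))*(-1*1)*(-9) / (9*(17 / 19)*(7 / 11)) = -214016 / 2586465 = -0.08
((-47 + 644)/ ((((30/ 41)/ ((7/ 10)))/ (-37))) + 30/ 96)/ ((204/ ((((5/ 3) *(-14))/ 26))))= 19722731/ 212160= 92.96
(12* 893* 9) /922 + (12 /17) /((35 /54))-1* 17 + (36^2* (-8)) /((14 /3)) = -585077317 /274295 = -2133.02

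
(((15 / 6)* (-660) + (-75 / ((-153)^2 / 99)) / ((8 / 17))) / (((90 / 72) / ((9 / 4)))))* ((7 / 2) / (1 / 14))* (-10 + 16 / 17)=1524612705 / 1156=1318869.12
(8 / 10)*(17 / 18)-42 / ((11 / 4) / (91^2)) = -62603986 / 495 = -126472.70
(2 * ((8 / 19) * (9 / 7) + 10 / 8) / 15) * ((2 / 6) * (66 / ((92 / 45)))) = 31449 / 12236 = 2.57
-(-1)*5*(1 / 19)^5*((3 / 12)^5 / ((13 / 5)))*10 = 125 / 16480914944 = 0.00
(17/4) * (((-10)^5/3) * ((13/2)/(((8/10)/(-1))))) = 1151041.67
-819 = -819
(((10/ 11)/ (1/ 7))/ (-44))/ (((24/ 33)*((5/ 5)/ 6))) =-105/ 88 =-1.19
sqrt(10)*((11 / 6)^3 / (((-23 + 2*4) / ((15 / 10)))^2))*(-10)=-1331*sqrt(10) / 2160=-1.95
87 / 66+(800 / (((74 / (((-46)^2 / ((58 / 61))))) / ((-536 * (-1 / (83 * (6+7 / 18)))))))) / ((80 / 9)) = 5362895735 / 1959298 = 2737.15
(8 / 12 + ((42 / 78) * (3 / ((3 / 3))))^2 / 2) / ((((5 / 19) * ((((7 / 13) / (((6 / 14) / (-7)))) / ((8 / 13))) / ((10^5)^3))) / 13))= -30384800000000000000 / 4459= -6814263287732675.49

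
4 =4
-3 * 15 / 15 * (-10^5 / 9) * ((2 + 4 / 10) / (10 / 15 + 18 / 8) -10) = -6424000 / 21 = -305904.76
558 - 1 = 557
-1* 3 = -3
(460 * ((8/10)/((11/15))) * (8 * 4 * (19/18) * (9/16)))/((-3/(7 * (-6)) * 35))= 41952/11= 3813.82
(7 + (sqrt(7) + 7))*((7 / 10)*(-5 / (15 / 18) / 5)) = -294 / 25- 21*sqrt(7) / 25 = -13.98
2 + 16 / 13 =42 / 13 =3.23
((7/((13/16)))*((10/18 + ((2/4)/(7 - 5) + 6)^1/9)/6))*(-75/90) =-175/117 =-1.50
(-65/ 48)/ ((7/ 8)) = -65/ 42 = -1.55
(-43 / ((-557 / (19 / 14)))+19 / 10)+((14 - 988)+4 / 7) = -18937907 / 19495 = -971.42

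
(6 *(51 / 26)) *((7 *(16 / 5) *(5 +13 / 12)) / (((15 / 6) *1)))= 208488 / 325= 641.50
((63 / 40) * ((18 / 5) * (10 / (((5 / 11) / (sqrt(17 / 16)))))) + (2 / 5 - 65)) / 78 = -323 / 390 + 2079 * sqrt(17) / 5200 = 0.82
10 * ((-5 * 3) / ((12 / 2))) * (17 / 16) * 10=-2125 / 8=-265.62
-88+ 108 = 20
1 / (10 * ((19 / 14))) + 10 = 957 / 95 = 10.07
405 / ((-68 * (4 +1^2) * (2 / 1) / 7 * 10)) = -567 / 1360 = -0.42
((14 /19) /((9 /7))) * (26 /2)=1274 /171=7.45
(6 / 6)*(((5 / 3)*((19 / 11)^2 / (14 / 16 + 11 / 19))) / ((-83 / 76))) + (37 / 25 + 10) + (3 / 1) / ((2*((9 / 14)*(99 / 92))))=15755918047 / 1498164525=10.52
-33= -33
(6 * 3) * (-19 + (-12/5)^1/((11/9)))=-20754/55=-377.35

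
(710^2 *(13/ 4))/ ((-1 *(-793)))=126025/ 61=2065.98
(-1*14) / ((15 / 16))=-224 / 15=-14.93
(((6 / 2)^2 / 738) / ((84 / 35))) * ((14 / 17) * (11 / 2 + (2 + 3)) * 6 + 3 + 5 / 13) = 30535 / 108732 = 0.28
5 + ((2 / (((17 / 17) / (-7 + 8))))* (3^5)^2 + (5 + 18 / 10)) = 590549 / 5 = 118109.80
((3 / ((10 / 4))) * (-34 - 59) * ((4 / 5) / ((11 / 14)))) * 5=-31248 / 55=-568.15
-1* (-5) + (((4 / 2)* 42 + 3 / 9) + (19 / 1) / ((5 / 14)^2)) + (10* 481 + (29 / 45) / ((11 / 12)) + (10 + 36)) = 5095.00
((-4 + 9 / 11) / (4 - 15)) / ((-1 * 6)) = -35 / 726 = -0.05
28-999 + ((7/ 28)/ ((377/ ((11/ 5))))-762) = -1733.00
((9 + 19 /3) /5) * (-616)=-28336 /15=-1889.07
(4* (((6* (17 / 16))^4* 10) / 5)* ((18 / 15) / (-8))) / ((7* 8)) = -20295603 / 573440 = -35.39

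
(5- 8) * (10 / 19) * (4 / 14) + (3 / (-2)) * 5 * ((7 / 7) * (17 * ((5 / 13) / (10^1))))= -37035 / 6916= -5.35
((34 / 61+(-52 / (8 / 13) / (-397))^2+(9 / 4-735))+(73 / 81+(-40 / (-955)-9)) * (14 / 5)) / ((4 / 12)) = -1122554342023591 / 495801663930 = -2264.12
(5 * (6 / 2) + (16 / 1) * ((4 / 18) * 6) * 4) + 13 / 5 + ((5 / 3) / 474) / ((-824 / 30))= 100508099 / 976440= 102.93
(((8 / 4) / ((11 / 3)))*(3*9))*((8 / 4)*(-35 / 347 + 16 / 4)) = 39852 / 347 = 114.85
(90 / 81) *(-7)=-70 / 9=-7.78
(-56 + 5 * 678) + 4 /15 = 50014 /15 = 3334.27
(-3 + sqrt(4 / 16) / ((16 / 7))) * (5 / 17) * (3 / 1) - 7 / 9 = -15823 / 4896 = -3.23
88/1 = 88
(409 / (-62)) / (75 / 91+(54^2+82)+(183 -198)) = -37219 / 16834736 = -0.00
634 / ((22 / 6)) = 1902 / 11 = 172.91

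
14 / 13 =1.08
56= 56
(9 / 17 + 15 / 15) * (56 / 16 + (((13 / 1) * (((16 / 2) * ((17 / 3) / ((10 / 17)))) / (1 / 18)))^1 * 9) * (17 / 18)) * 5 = 19927583 / 17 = 1172210.76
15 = 15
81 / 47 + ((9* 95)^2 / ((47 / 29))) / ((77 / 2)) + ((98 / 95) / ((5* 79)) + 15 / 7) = 1591564765712 / 135802975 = 11719.66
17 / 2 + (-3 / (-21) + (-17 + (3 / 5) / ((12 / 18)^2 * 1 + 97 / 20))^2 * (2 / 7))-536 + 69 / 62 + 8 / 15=-1313261526931 / 2956220295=-444.24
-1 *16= -16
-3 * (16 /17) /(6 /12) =-96 /17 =-5.65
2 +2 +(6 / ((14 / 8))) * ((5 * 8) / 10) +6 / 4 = 269 / 14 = 19.21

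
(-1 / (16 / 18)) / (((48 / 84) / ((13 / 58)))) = -0.44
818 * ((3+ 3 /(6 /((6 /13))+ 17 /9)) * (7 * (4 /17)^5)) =1257704448 /95130419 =13.22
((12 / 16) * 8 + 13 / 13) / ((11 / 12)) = 84 / 11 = 7.64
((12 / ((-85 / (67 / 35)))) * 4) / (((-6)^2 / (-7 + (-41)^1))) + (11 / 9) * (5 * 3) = 176489 / 8925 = 19.77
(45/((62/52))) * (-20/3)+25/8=-61625/248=-248.49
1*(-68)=-68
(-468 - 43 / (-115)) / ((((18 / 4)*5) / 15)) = -107554 / 345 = -311.75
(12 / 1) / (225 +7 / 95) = 570 / 10691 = 0.05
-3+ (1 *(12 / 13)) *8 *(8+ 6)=1305 / 13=100.38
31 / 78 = 0.40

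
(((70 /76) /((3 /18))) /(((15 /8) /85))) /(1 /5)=23800 /19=1252.63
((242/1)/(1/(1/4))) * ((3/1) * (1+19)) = 3630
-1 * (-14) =14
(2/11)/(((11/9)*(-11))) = -18/1331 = -0.01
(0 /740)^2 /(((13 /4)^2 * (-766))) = 0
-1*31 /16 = -31 /16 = -1.94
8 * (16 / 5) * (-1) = -128 / 5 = -25.60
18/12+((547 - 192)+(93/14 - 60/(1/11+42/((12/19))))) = 742958/2051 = 362.24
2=2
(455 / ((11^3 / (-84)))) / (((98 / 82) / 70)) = -1681.89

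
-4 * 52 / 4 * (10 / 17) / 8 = -65 / 17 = -3.82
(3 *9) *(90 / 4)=1215 / 2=607.50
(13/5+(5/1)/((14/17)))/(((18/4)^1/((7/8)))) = 1.69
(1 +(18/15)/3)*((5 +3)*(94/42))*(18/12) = 188/5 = 37.60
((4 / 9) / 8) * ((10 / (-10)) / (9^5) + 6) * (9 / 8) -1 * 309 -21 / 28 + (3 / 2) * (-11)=-307881487 / 944784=-325.88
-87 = -87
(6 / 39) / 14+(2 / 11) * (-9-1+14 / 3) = -2879 / 3003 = -0.96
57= 57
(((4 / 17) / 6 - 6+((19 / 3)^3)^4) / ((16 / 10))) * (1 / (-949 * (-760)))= 1980334398435371 / 548719209792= 3609.01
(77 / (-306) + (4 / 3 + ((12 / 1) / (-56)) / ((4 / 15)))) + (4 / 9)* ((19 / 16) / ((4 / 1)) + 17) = 136499 / 17136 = 7.97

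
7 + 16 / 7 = 65 / 7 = 9.29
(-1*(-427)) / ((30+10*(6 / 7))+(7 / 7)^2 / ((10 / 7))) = 29890 / 2749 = 10.87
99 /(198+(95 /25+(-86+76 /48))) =5940 /7043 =0.84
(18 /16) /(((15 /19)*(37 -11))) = 57 /1040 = 0.05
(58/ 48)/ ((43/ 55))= 1595/ 1032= 1.55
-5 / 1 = -5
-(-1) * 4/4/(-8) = -1/8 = -0.12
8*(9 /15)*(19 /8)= 57 /5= 11.40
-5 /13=-0.38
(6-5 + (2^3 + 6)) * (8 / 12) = 10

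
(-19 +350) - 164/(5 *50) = 41293/125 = 330.34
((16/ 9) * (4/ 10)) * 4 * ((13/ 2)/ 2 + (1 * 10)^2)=13216/ 45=293.69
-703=-703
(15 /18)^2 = 25 /36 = 0.69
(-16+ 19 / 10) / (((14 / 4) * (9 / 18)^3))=-1128 / 35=-32.23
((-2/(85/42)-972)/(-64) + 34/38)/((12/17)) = 103991/4560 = 22.81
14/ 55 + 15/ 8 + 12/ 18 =2.80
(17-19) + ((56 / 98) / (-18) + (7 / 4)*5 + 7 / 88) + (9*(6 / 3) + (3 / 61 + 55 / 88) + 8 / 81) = 9728569 / 380457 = 25.57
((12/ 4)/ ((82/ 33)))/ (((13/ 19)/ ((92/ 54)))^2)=4201318/ 561249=7.49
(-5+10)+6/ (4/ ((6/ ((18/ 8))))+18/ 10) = 75/ 11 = 6.82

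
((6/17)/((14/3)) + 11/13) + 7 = 12255/1547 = 7.92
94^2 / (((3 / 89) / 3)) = 786404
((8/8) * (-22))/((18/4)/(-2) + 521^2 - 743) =-0.00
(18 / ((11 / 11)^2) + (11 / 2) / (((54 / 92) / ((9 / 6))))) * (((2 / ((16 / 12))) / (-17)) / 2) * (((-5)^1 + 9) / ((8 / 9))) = -1731 / 272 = -6.36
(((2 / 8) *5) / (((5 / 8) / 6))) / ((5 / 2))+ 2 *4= 64 / 5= 12.80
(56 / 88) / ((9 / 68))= 4.81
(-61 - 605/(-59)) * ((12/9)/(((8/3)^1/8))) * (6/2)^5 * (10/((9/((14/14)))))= -3233520/59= -54805.42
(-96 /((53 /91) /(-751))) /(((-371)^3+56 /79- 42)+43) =-0.00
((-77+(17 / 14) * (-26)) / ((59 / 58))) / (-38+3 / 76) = 670016 / 238301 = 2.81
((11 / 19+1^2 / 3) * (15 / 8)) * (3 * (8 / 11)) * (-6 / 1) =-22.39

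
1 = 1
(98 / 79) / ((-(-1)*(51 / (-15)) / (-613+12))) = 294490 / 1343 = 219.28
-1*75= -75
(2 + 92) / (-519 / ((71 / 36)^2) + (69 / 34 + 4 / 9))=-144999324 / 202006907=-0.72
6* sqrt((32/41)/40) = 12* sqrt(205)/205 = 0.84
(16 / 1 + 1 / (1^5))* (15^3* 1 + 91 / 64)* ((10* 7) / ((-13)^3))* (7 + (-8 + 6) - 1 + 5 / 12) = -6814429685 / 843648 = -8077.34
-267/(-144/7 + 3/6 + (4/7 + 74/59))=31506/2153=14.63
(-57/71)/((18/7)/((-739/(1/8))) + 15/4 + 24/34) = -0.18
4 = 4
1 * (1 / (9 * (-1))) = -1 / 9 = -0.11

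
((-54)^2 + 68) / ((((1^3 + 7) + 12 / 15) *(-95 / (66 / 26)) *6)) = -1.51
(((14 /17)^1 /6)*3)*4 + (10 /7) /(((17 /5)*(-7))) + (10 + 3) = 12151 /833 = 14.59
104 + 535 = 639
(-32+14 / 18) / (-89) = 281 / 801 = 0.35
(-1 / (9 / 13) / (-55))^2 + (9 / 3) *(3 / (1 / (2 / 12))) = 735413 / 490050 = 1.50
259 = 259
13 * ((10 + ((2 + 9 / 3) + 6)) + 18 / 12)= 585 / 2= 292.50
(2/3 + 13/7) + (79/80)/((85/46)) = 218357/71400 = 3.06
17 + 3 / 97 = 1652 / 97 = 17.03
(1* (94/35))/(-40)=-47/700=-0.07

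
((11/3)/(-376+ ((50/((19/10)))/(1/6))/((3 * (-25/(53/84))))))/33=-133/451662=-0.00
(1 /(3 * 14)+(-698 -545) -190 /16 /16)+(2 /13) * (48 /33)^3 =-57823898749 /46510464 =-1243.24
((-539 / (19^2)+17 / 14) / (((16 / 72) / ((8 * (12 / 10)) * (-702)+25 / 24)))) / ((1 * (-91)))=-3417863433 / 36793120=-92.89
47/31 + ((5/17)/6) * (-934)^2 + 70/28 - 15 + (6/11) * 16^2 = 1491841771/34782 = 42891.20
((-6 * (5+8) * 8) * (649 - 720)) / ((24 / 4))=7384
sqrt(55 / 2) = sqrt(110) / 2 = 5.24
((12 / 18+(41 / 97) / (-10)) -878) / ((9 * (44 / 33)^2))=-2553163 / 46560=-54.84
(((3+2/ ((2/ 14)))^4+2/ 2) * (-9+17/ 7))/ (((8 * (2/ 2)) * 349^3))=-960503/ 595119686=-0.00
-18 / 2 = -9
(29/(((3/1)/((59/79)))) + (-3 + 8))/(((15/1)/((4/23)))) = 11584/81765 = 0.14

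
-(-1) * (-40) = -40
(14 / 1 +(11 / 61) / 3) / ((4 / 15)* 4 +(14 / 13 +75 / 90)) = 334490 / 70821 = 4.72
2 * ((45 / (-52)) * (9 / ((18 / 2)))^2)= -45 / 26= -1.73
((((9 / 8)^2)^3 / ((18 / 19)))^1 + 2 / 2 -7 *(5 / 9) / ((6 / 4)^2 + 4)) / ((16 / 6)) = 0.94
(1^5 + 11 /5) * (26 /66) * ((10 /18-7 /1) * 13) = -156832 /1485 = -105.61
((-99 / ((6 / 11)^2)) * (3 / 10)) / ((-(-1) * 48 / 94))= -62557 / 320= -195.49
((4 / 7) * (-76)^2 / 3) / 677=23104 / 14217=1.63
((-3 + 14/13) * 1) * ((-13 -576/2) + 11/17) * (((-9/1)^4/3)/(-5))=-55834110/221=-252643.03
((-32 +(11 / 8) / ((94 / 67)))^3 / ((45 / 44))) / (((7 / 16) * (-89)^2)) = -139626982734613 / 16579220777280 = -8.42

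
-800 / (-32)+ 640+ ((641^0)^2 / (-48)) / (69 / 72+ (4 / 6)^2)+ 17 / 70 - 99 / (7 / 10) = 1851631 / 3535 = 523.80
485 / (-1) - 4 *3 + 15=-482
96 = 96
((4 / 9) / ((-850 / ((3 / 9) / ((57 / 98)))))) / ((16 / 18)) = -49 / 145350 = -0.00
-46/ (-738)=23/ 369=0.06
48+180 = 228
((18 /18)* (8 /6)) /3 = 4 /9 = 0.44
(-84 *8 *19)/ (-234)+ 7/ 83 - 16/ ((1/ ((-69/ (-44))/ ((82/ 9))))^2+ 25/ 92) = 9205401159719/ 169909582947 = 54.18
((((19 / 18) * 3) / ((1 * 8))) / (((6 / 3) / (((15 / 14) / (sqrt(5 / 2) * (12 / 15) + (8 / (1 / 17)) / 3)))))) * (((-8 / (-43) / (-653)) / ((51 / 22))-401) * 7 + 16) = -1898477231225 / 145304556992 + 1139086338735 * sqrt(10) / 9880709875456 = -12.70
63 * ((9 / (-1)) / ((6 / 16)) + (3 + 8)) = -819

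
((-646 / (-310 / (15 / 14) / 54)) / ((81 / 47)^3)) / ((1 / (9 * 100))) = 21198.68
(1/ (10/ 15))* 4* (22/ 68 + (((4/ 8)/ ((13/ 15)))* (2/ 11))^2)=697767/ 347633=2.01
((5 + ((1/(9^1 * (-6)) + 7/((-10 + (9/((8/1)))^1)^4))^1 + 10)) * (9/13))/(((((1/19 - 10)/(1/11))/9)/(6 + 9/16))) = -1953161830615/348851556768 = -5.60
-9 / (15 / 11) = -33 / 5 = -6.60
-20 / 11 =-1.82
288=288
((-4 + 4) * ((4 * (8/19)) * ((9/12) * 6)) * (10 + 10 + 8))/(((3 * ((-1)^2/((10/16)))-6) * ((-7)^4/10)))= 0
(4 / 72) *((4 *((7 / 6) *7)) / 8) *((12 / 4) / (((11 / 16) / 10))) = 980 / 99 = 9.90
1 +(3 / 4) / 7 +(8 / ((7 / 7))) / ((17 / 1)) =751 / 476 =1.58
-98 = -98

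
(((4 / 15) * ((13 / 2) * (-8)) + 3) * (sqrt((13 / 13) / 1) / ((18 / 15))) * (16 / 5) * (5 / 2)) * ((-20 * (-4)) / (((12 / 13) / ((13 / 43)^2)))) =-573.86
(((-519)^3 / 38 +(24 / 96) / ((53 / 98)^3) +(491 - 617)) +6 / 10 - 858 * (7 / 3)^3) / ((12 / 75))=-4696902984693565 / 203663736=-23062048.63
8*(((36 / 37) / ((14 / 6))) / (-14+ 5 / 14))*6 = -10368 / 7067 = -1.47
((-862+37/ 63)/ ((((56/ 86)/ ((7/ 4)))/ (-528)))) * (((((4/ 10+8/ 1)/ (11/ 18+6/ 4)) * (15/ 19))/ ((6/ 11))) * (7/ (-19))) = -17788781241/ 6859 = -2593494.86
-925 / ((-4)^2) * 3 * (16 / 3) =-925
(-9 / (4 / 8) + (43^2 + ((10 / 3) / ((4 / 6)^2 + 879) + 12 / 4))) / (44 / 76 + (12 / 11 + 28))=606774652 / 9816183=61.81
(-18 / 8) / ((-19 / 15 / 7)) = 945 / 76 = 12.43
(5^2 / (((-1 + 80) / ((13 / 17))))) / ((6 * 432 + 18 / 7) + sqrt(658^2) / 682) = 155155 / 1664123387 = 0.00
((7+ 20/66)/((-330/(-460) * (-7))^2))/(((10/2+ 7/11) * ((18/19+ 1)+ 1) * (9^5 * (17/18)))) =2422291/7749147065814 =0.00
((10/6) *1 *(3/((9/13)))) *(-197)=-12805/9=-1422.78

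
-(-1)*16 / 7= 16 / 7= 2.29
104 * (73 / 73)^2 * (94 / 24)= 1222 / 3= 407.33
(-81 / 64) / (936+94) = -81 / 65920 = -0.00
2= 2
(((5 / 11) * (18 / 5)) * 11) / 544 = 9 / 272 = 0.03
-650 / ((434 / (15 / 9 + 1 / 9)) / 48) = -83200 / 651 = -127.80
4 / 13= 0.31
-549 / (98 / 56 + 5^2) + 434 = 413.48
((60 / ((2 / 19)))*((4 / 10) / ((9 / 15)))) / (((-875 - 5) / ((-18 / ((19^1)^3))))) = 9 / 7942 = 0.00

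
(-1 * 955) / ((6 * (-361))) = 955 / 2166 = 0.44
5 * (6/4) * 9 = 135/2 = 67.50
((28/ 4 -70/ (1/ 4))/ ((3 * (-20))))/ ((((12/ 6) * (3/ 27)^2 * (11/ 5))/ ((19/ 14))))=20007/ 176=113.68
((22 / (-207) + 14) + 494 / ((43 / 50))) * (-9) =-5236568 / 989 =-5294.81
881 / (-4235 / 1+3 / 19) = -16739 / 80462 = -0.21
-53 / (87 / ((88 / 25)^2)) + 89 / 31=-7884017 / 1685625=-4.68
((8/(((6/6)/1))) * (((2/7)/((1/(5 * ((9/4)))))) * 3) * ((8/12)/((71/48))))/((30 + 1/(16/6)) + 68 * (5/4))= 138240/458731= 0.30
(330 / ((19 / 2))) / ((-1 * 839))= -660 / 15941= -0.04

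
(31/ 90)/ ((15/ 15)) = 31/ 90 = 0.34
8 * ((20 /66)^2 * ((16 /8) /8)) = 200 /1089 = 0.18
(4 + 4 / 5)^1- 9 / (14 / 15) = -339 / 70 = -4.84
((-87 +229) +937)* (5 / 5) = 1079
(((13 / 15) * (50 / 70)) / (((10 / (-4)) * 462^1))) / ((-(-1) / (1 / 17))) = -13 / 412335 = -0.00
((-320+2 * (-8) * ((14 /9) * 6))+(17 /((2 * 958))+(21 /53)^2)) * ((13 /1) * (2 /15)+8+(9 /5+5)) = -93932973830 /12109599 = -7756.90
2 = 2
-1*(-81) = 81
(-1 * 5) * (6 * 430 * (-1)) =12900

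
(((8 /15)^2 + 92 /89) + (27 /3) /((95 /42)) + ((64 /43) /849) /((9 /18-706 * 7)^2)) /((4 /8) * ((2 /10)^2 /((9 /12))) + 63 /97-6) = -232363809086654801078 /233537192181547645083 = -0.99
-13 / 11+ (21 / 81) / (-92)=-1.18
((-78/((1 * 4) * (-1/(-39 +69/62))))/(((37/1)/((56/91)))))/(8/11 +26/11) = -77517/19499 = -3.98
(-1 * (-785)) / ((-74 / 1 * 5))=-157 / 74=-2.12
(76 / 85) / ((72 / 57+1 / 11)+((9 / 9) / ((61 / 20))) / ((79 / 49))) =76544996 / 133330745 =0.57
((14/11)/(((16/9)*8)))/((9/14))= 49/352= 0.14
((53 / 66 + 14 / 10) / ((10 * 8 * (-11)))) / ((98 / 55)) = -727 / 517440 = -0.00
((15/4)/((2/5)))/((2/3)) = 225/16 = 14.06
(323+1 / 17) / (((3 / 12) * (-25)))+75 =9907 / 425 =23.31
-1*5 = -5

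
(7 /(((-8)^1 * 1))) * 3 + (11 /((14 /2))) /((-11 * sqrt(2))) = -21 /8-sqrt(2) /14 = -2.73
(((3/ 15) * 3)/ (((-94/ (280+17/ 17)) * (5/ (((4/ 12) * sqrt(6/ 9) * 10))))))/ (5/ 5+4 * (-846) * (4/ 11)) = 3091 * sqrt(6)/ 9535125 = 0.00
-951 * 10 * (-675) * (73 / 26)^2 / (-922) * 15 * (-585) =11545261846875 / 23972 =481614460.49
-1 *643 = -643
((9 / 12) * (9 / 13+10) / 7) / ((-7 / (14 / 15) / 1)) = -0.15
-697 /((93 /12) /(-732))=65832.77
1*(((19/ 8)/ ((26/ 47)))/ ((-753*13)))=-893/ 2036112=-0.00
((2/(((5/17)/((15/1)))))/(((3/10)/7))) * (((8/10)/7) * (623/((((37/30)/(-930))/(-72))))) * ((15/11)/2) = 6272786476.66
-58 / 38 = -29 / 19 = -1.53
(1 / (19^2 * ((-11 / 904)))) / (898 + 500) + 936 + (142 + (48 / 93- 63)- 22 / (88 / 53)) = 344970319801 / 344190396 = 1002.27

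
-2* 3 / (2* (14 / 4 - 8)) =2 / 3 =0.67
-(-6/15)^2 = -0.16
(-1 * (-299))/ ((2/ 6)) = 897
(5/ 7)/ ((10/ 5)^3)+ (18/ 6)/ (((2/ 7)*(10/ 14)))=14.79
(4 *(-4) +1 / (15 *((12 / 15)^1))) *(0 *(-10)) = 0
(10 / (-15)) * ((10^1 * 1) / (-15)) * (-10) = -4.44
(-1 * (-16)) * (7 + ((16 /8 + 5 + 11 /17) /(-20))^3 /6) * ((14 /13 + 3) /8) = 87374263 /1532856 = 57.00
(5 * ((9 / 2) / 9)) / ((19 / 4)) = 10 / 19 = 0.53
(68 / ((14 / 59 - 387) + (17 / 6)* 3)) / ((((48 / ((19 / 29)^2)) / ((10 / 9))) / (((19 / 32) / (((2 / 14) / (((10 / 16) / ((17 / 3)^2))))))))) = -14163835 / 98019316992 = -0.00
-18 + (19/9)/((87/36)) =-1490/87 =-17.13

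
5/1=5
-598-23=-621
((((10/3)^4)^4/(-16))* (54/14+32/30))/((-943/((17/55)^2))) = 67915000000000000/9376996375593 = 7242.72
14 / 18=7 / 9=0.78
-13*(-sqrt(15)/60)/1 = 13*sqrt(15)/60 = 0.84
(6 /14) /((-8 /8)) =-3 /7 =-0.43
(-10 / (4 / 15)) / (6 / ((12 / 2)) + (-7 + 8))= -75 / 4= -18.75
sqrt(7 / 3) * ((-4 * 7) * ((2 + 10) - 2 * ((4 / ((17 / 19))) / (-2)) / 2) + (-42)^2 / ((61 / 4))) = -293384 * sqrt(21) / 3111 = -432.16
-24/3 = -8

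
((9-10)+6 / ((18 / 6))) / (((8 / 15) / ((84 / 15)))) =21 / 2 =10.50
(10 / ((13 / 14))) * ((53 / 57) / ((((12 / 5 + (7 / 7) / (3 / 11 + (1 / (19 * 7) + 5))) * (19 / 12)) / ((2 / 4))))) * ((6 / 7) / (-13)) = -98262000 / 1220363027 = -0.08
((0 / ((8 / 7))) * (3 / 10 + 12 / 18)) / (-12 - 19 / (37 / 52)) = 0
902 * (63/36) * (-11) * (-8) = 138908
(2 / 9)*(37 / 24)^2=1369 / 2592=0.53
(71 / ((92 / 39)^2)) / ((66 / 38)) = 683943 / 93104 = 7.35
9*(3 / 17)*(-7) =-189 / 17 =-11.12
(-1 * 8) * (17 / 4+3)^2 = -841 / 2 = -420.50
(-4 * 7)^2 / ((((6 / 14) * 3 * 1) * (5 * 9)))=5488 / 405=13.55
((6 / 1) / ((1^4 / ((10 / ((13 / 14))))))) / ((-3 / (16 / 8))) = -43.08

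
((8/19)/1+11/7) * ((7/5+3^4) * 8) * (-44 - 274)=-55550784/133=-417675.07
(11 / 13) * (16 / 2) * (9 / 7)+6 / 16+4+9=16073 / 728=22.08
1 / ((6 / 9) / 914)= 1371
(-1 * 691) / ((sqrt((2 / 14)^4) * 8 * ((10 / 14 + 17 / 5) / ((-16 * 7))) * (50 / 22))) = 18250001 / 360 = 50694.45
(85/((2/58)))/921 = 2.68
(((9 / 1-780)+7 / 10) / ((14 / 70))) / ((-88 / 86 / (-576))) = -23848488 / 11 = -2168044.36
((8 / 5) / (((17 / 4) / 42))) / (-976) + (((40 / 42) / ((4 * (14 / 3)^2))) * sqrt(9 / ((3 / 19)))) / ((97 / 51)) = -84 / 5185 + 765 * sqrt(57) / 133084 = 0.03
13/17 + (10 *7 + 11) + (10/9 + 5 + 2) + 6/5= 69673/765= 91.08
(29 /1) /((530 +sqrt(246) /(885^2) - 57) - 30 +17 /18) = 31590732608763750 /483604490951399641 - 90854100 *sqrt(246) /483604490951399641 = 0.07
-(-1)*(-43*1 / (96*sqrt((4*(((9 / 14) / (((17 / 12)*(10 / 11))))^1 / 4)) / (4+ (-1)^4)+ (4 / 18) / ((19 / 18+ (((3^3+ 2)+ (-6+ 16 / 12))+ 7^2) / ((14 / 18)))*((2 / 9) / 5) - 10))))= -6665*sqrt(2316097) / 5605344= -1.81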